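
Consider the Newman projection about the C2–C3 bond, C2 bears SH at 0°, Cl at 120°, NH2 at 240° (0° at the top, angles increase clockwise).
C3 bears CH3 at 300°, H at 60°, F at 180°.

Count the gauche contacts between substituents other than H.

Non-H gauche pairs: SH(0°)/CH3(300°); Cl(120°)/F(180°); NH2(240°)/CH3(300°); NH2(240°)/F(180°) — 4 interactions.

4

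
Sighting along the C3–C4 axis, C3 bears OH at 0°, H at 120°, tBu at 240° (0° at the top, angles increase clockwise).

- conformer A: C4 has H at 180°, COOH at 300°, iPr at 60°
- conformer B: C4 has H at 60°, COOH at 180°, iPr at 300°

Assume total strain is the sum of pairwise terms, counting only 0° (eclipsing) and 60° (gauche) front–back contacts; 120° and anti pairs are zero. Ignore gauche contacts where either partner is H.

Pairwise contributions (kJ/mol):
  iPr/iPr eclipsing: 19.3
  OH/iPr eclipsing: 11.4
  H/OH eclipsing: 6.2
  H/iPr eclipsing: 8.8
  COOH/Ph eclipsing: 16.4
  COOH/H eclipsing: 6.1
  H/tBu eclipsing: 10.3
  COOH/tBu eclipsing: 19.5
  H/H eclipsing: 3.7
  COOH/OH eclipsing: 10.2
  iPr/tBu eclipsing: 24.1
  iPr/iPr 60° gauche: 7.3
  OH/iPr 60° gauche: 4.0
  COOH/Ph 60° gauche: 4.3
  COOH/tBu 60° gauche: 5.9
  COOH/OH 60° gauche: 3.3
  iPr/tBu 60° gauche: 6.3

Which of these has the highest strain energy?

B

A is staggered. OH at 0° is gauche with COOH at 300° (3.3); OH at 0° is gauche with iPr at 60° (4.0); tBu at 240° is gauche with COOH at 300° (5.9). Total 13.2 kJ/mol.
B is staggered. OH at 0° is gauche with iPr at 300° (4.0); tBu at 240° is gauche with COOH at 180° (5.9); tBu at 240° is gauche with iPr at 300° (6.3). Total 16.2 kJ/mol.
B has the highest total (16.2 kJ/mol).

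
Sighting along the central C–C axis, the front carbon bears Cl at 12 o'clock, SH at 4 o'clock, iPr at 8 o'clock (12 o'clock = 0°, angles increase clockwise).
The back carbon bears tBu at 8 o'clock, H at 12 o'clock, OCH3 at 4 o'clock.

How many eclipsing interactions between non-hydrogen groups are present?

2

Non-H eclipsing pairs: SH(120°)/OCH3(120°); iPr(240°)/tBu(240°) — 2 interactions.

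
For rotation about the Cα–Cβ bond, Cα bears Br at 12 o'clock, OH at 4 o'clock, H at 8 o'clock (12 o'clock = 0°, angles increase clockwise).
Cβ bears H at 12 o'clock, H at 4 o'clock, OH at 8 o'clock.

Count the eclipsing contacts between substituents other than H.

Every eclipsing pair involves H, so the count is 0.

0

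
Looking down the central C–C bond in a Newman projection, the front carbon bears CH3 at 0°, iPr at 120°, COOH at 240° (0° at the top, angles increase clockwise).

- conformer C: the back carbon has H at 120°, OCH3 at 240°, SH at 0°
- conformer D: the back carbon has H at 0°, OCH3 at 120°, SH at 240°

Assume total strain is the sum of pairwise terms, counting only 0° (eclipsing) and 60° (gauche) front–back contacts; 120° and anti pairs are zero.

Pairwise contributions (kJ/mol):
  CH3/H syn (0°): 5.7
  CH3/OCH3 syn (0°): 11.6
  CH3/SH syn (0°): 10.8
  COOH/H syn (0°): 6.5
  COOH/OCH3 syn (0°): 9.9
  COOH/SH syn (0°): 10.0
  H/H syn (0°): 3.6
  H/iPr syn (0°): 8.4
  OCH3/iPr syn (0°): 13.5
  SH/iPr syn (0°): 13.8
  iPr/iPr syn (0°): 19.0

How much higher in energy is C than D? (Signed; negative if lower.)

C (eclipsed): CH3(0°)/SH(0°) eclipsed 10.8; iPr(120°)/H(120°) eclipsed 8.4; COOH(240°)/OCH3(240°) eclipsed 9.9 → 29.1 kJ/mol.
D (eclipsed): CH3(0°)/H(0°) eclipsed 5.7; iPr(120°)/OCH3(120°) eclipsed 13.5; COOH(240°)/SH(240°) eclipsed 10.0 → 29.2 kJ/mol.
E(C) − E(D) = 29.1 − 29.2 = -0.1 kJ/mol.

-0.1 kJ/mol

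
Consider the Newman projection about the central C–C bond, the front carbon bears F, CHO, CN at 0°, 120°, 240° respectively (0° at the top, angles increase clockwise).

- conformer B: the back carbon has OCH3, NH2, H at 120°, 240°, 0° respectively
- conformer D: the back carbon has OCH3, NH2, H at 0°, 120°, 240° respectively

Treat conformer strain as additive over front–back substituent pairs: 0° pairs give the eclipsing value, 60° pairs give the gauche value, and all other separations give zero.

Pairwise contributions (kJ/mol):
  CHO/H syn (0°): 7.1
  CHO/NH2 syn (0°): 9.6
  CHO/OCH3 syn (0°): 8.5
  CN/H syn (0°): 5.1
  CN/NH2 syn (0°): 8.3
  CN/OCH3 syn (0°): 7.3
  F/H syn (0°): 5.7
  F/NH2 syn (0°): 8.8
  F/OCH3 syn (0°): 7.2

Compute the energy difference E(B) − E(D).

+0.6 kJ/mol

B (eclipsed): F(0°)/H(0°) eclipsed 5.7; CHO(120°)/OCH3(120°) eclipsed 8.5; CN(240°)/NH2(240°) eclipsed 8.3 → 22.5 kJ/mol.
D (eclipsed): F(0°)/OCH3(0°) eclipsed 7.2; CHO(120°)/NH2(120°) eclipsed 9.6; CN(240°)/H(240°) eclipsed 5.1 → 21.9 kJ/mol.
E(B) − E(D) = 22.5 − 21.9 = +0.6 kJ/mol.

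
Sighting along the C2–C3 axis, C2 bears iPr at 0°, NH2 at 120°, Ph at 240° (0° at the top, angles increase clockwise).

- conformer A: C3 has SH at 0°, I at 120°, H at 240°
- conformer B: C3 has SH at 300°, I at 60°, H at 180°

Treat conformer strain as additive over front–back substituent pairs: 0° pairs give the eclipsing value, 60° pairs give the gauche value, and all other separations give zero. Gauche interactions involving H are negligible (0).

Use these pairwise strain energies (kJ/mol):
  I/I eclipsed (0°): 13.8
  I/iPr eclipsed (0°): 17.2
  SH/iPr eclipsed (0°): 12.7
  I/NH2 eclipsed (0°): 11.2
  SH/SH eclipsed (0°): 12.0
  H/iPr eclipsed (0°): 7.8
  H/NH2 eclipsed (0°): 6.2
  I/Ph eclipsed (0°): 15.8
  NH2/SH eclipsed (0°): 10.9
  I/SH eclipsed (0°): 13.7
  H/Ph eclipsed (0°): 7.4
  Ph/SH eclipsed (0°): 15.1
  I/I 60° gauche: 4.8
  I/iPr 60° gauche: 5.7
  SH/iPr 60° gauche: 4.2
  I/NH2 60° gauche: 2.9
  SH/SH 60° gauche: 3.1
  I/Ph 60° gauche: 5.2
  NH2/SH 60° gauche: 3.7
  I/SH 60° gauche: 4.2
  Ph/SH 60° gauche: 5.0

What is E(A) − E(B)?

+13.5 kJ/mol

A (eclipsed): iPr–SH eclipsed, NH2–I eclipsed, Ph–H eclipsed; 12.7 + 11.2 + 7.4 = 31.3 kJ/mol.
B (staggered): iPr–SH gauche, iPr–I gauche, NH2–I gauche, Ph–SH gauche; 4.2 + 5.7 + 2.9 + 5.0 = 17.8 kJ/mol.
E(A) − E(B) = 31.3 − 17.8 = +13.5 kJ/mol.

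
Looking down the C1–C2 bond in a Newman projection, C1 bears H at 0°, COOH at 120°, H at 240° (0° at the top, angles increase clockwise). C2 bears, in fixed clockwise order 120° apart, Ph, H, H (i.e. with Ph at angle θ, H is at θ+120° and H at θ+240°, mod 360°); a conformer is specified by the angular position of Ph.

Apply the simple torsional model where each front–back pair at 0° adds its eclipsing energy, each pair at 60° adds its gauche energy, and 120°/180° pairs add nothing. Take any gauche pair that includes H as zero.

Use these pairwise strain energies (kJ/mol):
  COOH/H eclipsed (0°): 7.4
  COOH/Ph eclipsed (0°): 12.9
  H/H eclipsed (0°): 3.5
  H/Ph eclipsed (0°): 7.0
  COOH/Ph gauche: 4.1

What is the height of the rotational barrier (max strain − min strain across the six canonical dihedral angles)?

19.9 kJ/mol

Ph at 0° (eclipsed): H(0°)/Ph(0°) eclipsed 7.0; COOH(120°)/H(120°) eclipsed 7.4; H(240°)/H(240°) eclipsed 3.5 → 17.9 kJ/mol.
Ph at 60° (staggered): COOH(120°)/Ph(60°) gauche 4.1 → 4.1 kJ/mol.
Ph at 120° (eclipsed): H(0°)/H(0°) eclipsed 3.5; COOH(120°)/Ph(120°) eclipsed 12.9; H(240°)/H(240°) eclipsed 3.5 → 19.9 kJ/mol.
Ph at 180° (staggered): COOH(120°)/Ph(180°) gauche 4.1 → 4.1 kJ/mol.
Ph at 240° (eclipsed): H(0°)/H(0°) eclipsed 3.5; COOH(120°)/H(120°) eclipsed 7.4; H(240°)/Ph(240°) eclipsed 7.0 → 17.9 kJ/mol.
Ph at 300° (staggered): no non-H gauche contacts → 0.0 kJ/mol.
Max at 120° (19.9 kJ/mol), min at 300° (0.0 kJ/mol); barrier = 19.9 kJ/mol.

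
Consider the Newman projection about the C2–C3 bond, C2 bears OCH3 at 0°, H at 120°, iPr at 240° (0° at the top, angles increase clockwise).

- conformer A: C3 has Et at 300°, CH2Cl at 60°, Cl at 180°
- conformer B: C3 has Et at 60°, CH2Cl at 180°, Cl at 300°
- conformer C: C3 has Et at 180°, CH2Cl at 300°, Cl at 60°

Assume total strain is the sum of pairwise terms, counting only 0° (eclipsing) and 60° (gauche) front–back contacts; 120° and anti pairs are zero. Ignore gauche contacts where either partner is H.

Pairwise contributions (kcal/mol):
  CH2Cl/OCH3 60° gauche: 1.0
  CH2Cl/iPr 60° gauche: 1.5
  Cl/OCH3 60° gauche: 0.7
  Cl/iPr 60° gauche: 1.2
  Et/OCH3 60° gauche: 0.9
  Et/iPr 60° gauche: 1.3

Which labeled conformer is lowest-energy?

B

A (staggered): OCH3–Et gauche, OCH3–CH2Cl gauche, iPr–Et gauche, iPr–Cl gauche; 0.9 + 1.0 + 1.3 + 1.2 = 4.4 kcal/mol.
B (staggered): OCH3–Et gauche, OCH3–Cl gauche, iPr–CH2Cl gauche, iPr–Cl gauche; 0.9 + 0.7 + 1.5 + 1.2 = 4.3 kcal/mol.
C (staggered): OCH3–CH2Cl gauche, OCH3–Cl gauche, iPr–Et gauche, iPr–CH2Cl gauche; 1.0 + 0.7 + 1.3 + 1.5 = 4.5 kcal/mol.
B has the lowest total (4.3 kcal/mol).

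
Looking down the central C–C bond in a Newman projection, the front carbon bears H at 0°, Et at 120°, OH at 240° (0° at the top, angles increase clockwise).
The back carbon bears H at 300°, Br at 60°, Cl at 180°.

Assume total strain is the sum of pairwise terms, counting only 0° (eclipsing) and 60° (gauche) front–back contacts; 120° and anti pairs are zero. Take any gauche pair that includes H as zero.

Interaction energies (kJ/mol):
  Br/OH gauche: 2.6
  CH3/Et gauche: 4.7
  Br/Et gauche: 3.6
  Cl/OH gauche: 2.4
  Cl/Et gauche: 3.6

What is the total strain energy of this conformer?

9.6 kJ/mol

This conformer (staggered): Et(120°)/Br(60°) gauche 3.6; Et(120°)/Cl(180°) gauche 3.6; OH(240°)/Cl(180°) gauche 2.4 → 9.6 kJ/mol.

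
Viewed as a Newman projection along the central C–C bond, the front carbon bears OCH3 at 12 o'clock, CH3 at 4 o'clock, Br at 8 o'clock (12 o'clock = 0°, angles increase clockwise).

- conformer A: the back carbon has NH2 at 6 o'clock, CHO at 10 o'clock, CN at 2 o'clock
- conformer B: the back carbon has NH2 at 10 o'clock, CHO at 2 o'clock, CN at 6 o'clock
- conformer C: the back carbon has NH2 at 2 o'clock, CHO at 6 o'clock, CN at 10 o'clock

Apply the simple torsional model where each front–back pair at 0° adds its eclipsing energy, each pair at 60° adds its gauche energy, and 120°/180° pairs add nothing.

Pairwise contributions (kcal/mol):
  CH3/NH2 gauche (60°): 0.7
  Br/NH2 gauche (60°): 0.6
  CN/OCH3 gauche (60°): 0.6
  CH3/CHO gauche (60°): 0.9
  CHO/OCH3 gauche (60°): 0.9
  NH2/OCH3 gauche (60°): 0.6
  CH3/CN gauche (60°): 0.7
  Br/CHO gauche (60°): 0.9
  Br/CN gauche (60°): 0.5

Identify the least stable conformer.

A (staggered): OCH3(0°)/CHO(300°) gauche 0.9; OCH3(0°)/CN(60°) gauche 0.6; CH3(120°)/NH2(180°) gauche 0.7; CH3(120°)/CN(60°) gauche 0.7; Br(240°)/NH2(180°) gauche 0.6; Br(240°)/CHO(300°) gauche 0.9 → 4.4 kcal/mol.
B (staggered): OCH3(0°)/NH2(300°) gauche 0.6; OCH3(0°)/CHO(60°) gauche 0.9; CH3(120°)/CHO(60°) gauche 0.9; CH3(120°)/CN(180°) gauche 0.7; Br(240°)/NH2(300°) gauche 0.6; Br(240°)/CN(180°) gauche 0.5 → 4.2 kcal/mol.
C (staggered): OCH3(0°)/NH2(60°) gauche 0.6; OCH3(0°)/CN(300°) gauche 0.6; CH3(120°)/NH2(60°) gauche 0.7; CH3(120°)/CHO(180°) gauche 0.9; Br(240°)/CHO(180°) gauche 0.9; Br(240°)/CN(300°) gauche 0.5 → 4.2 kcal/mol.
A has the highest total (4.4 kcal/mol).

A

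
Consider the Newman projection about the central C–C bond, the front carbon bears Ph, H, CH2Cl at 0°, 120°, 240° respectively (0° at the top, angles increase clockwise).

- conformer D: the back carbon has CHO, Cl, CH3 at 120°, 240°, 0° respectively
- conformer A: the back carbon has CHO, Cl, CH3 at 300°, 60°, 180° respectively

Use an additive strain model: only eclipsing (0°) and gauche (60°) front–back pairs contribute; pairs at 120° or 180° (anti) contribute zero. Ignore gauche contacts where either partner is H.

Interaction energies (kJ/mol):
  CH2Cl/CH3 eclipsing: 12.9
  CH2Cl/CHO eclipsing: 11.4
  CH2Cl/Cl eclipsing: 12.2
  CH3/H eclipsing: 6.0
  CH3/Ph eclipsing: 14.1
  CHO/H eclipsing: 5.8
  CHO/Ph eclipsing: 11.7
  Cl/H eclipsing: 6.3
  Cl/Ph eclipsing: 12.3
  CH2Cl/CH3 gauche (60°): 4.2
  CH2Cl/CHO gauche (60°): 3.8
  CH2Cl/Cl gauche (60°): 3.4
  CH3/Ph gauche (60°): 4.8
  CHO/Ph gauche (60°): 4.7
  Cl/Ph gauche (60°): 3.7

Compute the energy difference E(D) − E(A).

D (eclipsed): Ph–CH3 eclipsed, H–CHO eclipsed, CH2Cl–Cl eclipsed; 14.1 + 5.8 + 12.2 = 32.1 kJ/mol.
A (staggered): Ph–CHO gauche, Ph–Cl gauche, CH2Cl–CHO gauche, CH2Cl–CH3 gauche; 4.7 + 3.7 + 3.8 + 4.2 = 16.4 kJ/mol.
E(D) − E(A) = 32.1 − 16.4 = +15.7 kJ/mol.

+15.7 kJ/mol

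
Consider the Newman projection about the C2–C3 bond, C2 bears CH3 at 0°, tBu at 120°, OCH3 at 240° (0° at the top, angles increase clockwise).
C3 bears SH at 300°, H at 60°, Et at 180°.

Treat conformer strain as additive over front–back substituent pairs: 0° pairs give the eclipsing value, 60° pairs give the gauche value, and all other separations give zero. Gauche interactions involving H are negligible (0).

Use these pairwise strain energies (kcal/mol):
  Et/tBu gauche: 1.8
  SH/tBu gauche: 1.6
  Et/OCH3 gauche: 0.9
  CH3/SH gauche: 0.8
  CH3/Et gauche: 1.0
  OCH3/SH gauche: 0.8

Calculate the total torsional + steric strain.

4.3 kcal/mol

This conformer (staggered): CH3(0°)/SH(300°) gauche 0.8; tBu(120°)/Et(180°) gauche 1.8; OCH3(240°)/SH(300°) gauche 0.8; OCH3(240°)/Et(180°) gauche 0.9 → 4.3 kcal/mol.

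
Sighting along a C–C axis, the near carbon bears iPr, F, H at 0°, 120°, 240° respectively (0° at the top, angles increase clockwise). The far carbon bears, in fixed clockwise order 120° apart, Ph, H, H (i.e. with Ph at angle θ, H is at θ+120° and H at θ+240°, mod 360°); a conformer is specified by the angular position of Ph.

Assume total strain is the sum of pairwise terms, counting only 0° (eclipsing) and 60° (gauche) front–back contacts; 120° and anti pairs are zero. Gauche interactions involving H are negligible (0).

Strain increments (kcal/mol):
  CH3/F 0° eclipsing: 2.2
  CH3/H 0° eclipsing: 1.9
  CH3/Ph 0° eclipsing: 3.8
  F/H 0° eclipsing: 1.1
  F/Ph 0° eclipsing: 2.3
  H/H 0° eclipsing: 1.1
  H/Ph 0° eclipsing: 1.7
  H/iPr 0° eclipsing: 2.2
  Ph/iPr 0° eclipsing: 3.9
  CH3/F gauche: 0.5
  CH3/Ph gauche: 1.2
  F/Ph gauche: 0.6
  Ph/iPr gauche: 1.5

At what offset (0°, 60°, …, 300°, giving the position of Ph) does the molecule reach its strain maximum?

0°

Ph at 0° (eclipsed): iPr(0°)/Ph(0°) eclipsed 3.9; F(120°)/H(120°) eclipsed 1.1; H(240°)/H(240°) eclipsed 1.1 → 6.1 kcal/mol.
Ph at 60° (staggered): iPr(0°)/Ph(60°) gauche 1.5; F(120°)/Ph(60°) gauche 0.6 → 2.1 kcal/mol.
Ph at 120° (eclipsed): iPr(0°)/H(0°) eclipsed 2.2; F(120°)/Ph(120°) eclipsed 2.3; H(240°)/H(240°) eclipsed 1.1 → 5.6 kcal/mol.
Ph at 180° (staggered): F(120°)/Ph(180°) gauche 0.6 → 0.6 kcal/mol.
Ph at 240° (eclipsed): iPr(0°)/H(0°) eclipsed 2.2; F(120°)/H(120°) eclipsed 1.1; H(240°)/Ph(240°) eclipsed 1.7 → 5.0 kcal/mol.
Ph at 300° (staggered): iPr(0°)/Ph(300°) gauche 1.5 → 1.5 kcal/mol.
The maximum (6.1 kcal/mol) occurs with Ph at 0°.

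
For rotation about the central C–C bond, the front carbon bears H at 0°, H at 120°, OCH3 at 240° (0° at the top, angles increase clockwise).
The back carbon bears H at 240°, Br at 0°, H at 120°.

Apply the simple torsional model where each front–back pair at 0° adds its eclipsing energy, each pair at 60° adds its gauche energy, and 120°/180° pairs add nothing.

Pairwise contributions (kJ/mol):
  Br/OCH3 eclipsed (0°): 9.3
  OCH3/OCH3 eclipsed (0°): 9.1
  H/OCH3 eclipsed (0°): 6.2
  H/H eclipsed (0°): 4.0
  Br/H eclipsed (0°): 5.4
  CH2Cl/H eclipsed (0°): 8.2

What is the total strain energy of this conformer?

This conformer (eclipsed): H(0°)/Br(0°) eclipsed 5.4; H(120°)/H(120°) eclipsed 4.0; OCH3(240°)/H(240°) eclipsed 6.2 → 15.6 kJ/mol.

15.6 kJ/mol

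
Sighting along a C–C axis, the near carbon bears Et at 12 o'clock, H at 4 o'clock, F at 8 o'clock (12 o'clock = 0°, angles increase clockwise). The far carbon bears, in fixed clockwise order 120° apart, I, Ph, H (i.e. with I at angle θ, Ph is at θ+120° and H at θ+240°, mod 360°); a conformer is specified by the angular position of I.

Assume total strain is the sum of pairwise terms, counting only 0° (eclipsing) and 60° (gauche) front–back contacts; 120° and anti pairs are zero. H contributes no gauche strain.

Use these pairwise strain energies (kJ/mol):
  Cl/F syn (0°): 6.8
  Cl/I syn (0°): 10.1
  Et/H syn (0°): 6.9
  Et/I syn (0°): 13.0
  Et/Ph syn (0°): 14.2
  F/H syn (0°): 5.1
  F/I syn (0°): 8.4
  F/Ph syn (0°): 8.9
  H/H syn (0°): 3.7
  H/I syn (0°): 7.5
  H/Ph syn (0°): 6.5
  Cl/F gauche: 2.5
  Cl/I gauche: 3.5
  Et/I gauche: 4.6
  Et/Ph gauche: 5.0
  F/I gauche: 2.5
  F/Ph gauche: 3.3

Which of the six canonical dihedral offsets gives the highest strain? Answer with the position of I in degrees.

240°

I at 0° is eclipsed. Et at 0° is eclipsed with I at 0° (13.0); H at 120° is eclipsed with Ph at 120° (6.5); F at 240° is eclipsed with H at 240° (5.1). Total 24.6 kJ/mol.
I at 60° is staggered. Et at 0° is gauche with I at 60° (4.6); F at 240° is gauche with Ph at 180° (3.3). Total 7.9 kJ/mol.
I at 120° is eclipsed. Et at 0° is eclipsed with H at 0° (6.9); H at 120° is eclipsed with I at 120° (7.5); F at 240° is eclipsed with Ph at 240° (8.9). Total 23.3 kJ/mol.
I at 180° is staggered. Et at 0° is gauche with Ph at 300° (5.0); F at 240° is gauche with I at 180° (2.5); F at 240° is gauche with Ph at 300° (3.3). Total 10.8 kJ/mol.
I at 240° is eclipsed. Et at 0° is eclipsed with Ph at 0° (14.2); H at 120° is eclipsed with H at 120° (3.7); F at 240° is eclipsed with I at 240° (8.4). Total 26.3 kJ/mol.
I at 300° is staggered. Et at 0° is gauche with I at 300° (4.6); Et at 0° is gauche with Ph at 60° (5.0); F at 240° is gauche with I at 300° (2.5). Total 12.1 kJ/mol.
The maximum (26.3 kJ/mol) occurs with I at 240°.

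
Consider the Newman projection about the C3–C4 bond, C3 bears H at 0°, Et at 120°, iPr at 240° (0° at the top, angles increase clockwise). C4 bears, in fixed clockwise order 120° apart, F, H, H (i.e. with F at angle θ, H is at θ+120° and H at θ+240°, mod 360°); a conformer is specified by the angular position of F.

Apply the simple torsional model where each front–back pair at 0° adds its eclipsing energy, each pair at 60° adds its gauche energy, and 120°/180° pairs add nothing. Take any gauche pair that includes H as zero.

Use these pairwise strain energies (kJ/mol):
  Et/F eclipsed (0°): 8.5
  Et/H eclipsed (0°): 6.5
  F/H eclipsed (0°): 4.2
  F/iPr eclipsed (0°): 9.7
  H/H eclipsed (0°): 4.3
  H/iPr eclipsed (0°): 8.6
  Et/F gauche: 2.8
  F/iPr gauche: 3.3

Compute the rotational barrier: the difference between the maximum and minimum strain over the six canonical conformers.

18.6 kJ/mol

F at 0° (eclipsed): H(0°)/F(0°) eclipsed 4.2; Et(120°)/H(120°) eclipsed 6.5; iPr(240°)/H(240°) eclipsed 8.6 → 19.3 kJ/mol.
F at 60° (staggered): Et(120°)/F(60°) gauche 2.8 → 2.8 kJ/mol.
F at 120° (eclipsed): H(0°)/H(0°) eclipsed 4.3; Et(120°)/F(120°) eclipsed 8.5; iPr(240°)/H(240°) eclipsed 8.6 → 21.4 kJ/mol.
F at 180° (staggered): Et(120°)/F(180°) gauche 2.8; iPr(240°)/F(180°) gauche 3.3 → 6.1 kJ/mol.
F at 240° (eclipsed): H(0°)/H(0°) eclipsed 4.3; Et(120°)/H(120°) eclipsed 6.5; iPr(240°)/F(240°) eclipsed 9.7 → 20.5 kJ/mol.
F at 300° (staggered): iPr(240°)/F(300°) gauche 3.3 → 3.3 kJ/mol.
Max at 120° (21.4 kJ/mol), min at 60° (2.8 kJ/mol); barrier = 18.6 kJ/mol.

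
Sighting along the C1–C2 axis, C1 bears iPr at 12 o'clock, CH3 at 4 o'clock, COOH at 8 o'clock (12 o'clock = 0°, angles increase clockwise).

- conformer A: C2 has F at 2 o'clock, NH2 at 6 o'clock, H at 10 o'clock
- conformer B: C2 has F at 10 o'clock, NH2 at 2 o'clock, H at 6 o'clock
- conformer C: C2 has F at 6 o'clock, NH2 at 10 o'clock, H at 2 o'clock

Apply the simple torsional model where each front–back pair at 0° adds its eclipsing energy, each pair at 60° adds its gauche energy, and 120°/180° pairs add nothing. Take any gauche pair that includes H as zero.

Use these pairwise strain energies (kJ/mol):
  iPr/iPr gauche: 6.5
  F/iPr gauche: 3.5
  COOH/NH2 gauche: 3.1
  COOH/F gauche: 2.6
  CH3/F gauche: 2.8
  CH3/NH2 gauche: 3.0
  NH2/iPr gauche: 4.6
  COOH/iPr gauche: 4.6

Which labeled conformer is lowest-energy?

A is staggered. iPr at 0° is gauche with F at 60° (3.5); CH3 at 120° is gauche with F at 60° (2.8); CH3 at 120° is gauche with NH2 at 180° (3.0); COOH at 240° is gauche with NH2 at 180° (3.1). Total 12.4 kJ/mol.
B is staggered. iPr at 0° is gauche with F at 300° (3.5); iPr at 0° is gauche with NH2 at 60° (4.6); CH3 at 120° is gauche with NH2 at 60° (3.0); COOH at 240° is gauche with F at 300° (2.6). Total 13.7 kJ/mol.
C is staggered. iPr at 0° is gauche with NH2 at 300° (4.6); CH3 at 120° is gauche with F at 180° (2.8); COOH at 240° is gauche with F at 180° (2.6); COOH at 240° is gauche with NH2 at 300° (3.1). Total 13.1 kJ/mol.
A has the lowest total (12.4 kJ/mol).

A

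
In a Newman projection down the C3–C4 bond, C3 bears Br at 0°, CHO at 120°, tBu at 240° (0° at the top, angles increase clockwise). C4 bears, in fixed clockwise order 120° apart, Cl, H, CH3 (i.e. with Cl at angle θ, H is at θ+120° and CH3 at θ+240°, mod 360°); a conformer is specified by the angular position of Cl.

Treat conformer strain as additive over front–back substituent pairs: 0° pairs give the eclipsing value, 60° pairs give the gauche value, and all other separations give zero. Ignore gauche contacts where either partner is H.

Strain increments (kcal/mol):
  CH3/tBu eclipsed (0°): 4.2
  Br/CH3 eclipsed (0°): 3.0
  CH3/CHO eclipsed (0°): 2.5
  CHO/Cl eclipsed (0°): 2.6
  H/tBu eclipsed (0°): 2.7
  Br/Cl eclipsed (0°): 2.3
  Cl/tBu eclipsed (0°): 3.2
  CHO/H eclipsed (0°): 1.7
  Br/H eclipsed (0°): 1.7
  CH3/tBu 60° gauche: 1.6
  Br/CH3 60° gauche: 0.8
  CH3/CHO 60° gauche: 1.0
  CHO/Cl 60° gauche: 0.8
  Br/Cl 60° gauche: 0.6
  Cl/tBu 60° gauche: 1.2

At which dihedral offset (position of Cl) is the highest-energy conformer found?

Cl at 0° (eclipsed): Br(0°)/Cl(0°) eclipsed 2.3; CHO(120°)/H(120°) eclipsed 1.7; tBu(240°)/CH3(240°) eclipsed 4.2 → 8.2 kcal/mol.
Cl at 60° (staggered): Br(0°)/Cl(60°) gauche 0.6; Br(0°)/CH3(300°) gauche 0.8; CHO(120°)/Cl(60°) gauche 0.8; tBu(240°)/CH3(300°) gauche 1.6 → 3.8 kcal/mol.
Cl at 120° (eclipsed): Br(0°)/CH3(0°) eclipsed 3.0; CHO(120°)/Cl(120°) eclipsed 2.6; tBu(240°)/H(240°) eclipsed 2.7 → 8.3 kcal/mol.
Cl at 180° (staggered): Br(0°)/CH3(60°) gauche 0.8; CHO(120°)/Cl(180°) gauche 0.8; CHO(120°)/CH3(60°) gauche 1.0; tBu(240°)/Cl(180°) gauche 1.2 → 3.8 kcal/mol.
Cl at 240° (eclipsed): Br(0°)/H(0°) eclipsed 1.7; CHO(120°)/CH3(120°) eclipsed 2.5; tBu(240°)/Cl(240°) eclipsed 3.2 → 7.4 kcal/mol.
Cl at 300° (staggered): Br(0°)/Cl(300°) gauche 0.6; CHO(120°)/CH3(180°) gauche 1.0; tBu(240°)/Cl(300°) gauche 1.2; tBu(240°)/CH3(180°) gauche 1.6 → 4.4 kcal/mol.
The maximum (8.3 kcal/mol) occurs with Cl at 120°.

120°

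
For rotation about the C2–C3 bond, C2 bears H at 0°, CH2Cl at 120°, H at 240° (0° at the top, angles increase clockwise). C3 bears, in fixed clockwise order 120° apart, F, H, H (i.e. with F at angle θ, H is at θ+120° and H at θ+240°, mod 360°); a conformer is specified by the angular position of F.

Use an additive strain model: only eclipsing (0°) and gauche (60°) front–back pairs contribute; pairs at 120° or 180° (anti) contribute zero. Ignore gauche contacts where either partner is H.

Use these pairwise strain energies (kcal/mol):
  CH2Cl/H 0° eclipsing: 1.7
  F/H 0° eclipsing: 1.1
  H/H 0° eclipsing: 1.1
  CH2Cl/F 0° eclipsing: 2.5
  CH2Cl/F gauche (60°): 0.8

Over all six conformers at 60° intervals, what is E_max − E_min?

F at 0° (eclipsed): H(0°)/F(0°) eclipsed 1.1; CH2Cl(120°)/H(120°) eclipsed 1.7; H(240°)/H(240°) eclipsed 1.1 → 3.9 kcal/mol.
F at 60° (staggered): CH2Cl(120°)/F(60°) gauche 0.8 → 0.8 kcal/mol.
F at 120° (eclipsed): H(0°)/H(0°) eclipsed 1.1; CH2Cl(120°)/F(120°) eclipsed 2.5; H(240°)/H(240°) eclipsed 1.1 → 4.7 kcal/mol.
F at 180° (staggered): CH2Cl(120°)/F(180°) gauche 0.8 → 0.8 kcal/mol.
F at 240° (eclipsed): H(0°)/H(0°) eclipsed 1.1; CH2Cl(120°)/H(120°) eclipsed 1.7; H(240°)/F(240°) eclipsed 1.1 → 3.9 kcal/mol.
F at 300° (staggered): no non-H gauche contacts → 0.0 kcal/mol.
Max at 120° (4.7 kcal/mol), min at 300° (0.0 kcal/mol); barrier = 4.7 kcal/mol.

4.7 kcal/mol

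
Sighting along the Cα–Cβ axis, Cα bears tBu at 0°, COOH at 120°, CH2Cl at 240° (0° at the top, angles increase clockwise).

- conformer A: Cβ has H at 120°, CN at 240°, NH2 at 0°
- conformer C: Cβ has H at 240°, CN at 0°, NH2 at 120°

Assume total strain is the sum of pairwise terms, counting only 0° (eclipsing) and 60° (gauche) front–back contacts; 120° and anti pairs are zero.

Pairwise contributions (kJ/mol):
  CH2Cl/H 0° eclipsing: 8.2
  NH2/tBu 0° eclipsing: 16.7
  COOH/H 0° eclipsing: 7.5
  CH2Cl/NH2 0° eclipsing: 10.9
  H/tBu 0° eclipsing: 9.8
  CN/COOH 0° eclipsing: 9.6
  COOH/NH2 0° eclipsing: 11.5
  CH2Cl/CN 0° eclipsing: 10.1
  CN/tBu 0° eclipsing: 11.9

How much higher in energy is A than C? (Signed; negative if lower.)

+2.7 kJ/mol

A is eclipsed. tBu at 0° is eclipsed with NH2 at 0° (16.7); COOH at 120° is eclipsed with H at 120° (7.5); CH2Cl at 240° is eclipsed with CN at 240° (10.1). Total 34.3 kJ/mol.
C is eclipsed. tBu at 0° is eclipsed with CN at 0° (11.9); COOH at 120° is eclipsed with NH2 at 120° (11.5); CH2Cl at 240° is eclipsed with H at 240° (8.2). Total 31.6 kJ/mol.
E(A) − E(C) = 34.3 − 31.6 = +2.7 kJ/mol.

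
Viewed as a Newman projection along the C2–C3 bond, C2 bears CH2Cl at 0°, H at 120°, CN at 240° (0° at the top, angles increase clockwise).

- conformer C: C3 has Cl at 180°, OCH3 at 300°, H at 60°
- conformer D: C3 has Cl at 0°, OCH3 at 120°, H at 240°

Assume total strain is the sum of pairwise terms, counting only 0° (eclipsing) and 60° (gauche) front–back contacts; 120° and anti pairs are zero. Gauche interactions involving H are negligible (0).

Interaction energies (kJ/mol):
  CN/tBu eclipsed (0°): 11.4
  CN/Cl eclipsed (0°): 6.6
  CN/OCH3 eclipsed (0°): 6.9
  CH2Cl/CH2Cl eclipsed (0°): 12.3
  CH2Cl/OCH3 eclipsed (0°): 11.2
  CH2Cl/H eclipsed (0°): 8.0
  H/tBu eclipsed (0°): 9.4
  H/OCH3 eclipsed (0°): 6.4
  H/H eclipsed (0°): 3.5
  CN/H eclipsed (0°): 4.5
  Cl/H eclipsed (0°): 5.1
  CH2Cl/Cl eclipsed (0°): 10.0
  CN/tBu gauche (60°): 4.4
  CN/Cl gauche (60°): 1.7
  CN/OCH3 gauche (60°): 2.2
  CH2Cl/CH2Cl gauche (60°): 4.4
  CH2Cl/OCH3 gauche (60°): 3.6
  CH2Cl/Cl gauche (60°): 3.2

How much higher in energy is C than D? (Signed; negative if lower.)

C (staggered): CH2Cl–OCH3 gauche, CN–Cl gauche, CN–OCH3 gauche; 3.6 + 1.7 + 2.2 = 7.5 kJ/mol.
D (eclipsed): CH2Cl–Cl eclipsed, H–OCH3 eclipsed, CN–H eclipsed; 10.0 + 6.4 + 4.5 = 20.9 kJ/mol.
E(C) − E(D) = 7.5 − 20.9 = -13.4 kJ/mol.

-13.4 kJ/mol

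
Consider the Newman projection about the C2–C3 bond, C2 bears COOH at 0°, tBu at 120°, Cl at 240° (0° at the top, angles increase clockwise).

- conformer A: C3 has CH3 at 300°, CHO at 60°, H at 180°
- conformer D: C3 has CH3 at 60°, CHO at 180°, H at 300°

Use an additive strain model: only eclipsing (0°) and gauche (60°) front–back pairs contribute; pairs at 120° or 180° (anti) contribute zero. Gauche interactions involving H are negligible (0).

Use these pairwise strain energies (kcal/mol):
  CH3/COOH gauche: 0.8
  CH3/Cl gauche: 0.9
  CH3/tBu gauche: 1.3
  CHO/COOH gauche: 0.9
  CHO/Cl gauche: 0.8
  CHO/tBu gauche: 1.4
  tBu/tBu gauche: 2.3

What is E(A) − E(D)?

-0.3 kcal/mol

A (staggered): COOH(0°)/CH3(300°) gauche 0.8; COOH(0°)/CHO(60°) gauche 0.9; tBu(120°)/CHO(60°) gauche 1.4; Cl(240°)/CH3(300°) gauche 0.9 → 4.0 kcal/mol.
D (staggered): COOH(0°)/CH3(60°) gauche 0.8; tBu(120°)/CH3(60°) gauche 1.3; tBu(120°)/CHO(180°) gauche 1.4; Cl(240°)/CHO(180°) gauche 0.8 → 4.3 kcal/mol.
E(A) − E(D) = 4.0 − 4.3 = -0.3 kcal/mol.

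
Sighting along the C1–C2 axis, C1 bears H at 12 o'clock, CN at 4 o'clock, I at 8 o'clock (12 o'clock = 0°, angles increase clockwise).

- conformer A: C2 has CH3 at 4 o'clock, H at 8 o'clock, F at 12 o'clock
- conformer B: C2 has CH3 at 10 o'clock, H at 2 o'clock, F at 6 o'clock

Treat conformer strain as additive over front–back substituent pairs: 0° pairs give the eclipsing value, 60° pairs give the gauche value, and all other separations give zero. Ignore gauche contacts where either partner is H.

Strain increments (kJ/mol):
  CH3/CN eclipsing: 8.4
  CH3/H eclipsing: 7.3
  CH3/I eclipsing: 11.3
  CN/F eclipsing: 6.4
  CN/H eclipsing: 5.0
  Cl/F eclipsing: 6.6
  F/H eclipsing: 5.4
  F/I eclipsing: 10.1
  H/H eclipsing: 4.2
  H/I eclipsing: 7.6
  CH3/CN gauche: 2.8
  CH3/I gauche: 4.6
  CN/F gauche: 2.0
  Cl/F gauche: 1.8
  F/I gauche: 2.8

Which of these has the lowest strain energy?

A is eclipsed. H at 0° is eclipsed with F at 0° (5.4); CN at 120° is eclipsed with CH3 at 120° (8.4); I at 240° is eclipsed with H at 240° (7.6). Total 21.4 kJ/mol.
B is staggered. CN at 120° is gauche with F at 180° (2.0); I at 240° is gauche with CH3 at 300° (4.6); I at 240° is gauche with F at 180° (2.8). Total 9.4 kJ/mol.
B has the lowest total (9.4 kJ/mol).

B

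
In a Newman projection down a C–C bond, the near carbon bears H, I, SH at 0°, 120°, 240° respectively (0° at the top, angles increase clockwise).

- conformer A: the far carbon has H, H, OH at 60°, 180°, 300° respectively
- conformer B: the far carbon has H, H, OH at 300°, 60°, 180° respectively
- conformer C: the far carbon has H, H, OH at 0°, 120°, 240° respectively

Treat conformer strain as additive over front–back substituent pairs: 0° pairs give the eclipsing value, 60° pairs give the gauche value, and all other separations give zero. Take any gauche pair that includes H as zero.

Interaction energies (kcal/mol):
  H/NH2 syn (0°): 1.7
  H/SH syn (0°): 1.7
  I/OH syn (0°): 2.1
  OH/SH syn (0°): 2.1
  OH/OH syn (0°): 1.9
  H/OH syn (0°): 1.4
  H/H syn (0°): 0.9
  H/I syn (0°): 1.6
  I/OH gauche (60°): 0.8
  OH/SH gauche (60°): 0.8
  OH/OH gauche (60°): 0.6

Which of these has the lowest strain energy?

A is staggered. SH at 240° is gauche with OH at 300° (0.8). Total 0.8 kcal/mol.
B is staggered. I at 120° is gauche with OH at 180° (0.8); SH at 240° is gauche with OH at 180° (0.8). Total 1.6 kcal/mol.
C is eclipsed. H at 0° is eclipsed with H at 0° (0.9); I at 120° is eclipsed with H at 120° (1.6); SH at 240° is eclipsed with OH at 240° (2.1). Total 4.6 kcal/mol.
A has the lowest total (0.8 kcal/mol).

A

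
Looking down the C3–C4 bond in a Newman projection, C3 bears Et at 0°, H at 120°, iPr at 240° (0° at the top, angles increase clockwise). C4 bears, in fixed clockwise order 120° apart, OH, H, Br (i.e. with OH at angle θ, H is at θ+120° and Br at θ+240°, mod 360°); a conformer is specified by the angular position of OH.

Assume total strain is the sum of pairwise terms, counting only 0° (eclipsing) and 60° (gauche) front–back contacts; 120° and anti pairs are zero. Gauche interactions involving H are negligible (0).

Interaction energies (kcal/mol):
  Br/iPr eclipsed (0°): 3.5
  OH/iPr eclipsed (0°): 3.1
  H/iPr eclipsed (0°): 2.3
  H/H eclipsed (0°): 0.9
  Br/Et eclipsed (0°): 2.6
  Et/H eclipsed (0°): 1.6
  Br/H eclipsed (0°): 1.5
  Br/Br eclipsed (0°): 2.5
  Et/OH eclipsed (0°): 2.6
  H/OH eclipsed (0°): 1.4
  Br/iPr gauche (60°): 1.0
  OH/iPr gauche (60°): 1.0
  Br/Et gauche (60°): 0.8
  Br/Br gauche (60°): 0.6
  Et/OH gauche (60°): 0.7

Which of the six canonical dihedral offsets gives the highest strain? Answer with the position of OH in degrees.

OH at 0° (eclipsed): Et(0°)/OH(0°) eclipsed 2.6; H(120°)/H(120°) eclipsed 0.9; iPr(240°)/Br(240°) eclipsed 3.5 → 7.0 kcal/mol.
OH at 60° (staggered): Et(0°)/OH(60°) gauche 0.7; Et(0°)/Br(300°) gauche 0.8; iPr(240°)/Br(300°) gauche 1.0 → 2.5 kcal/mol.
OH at 120° (eclipsed): Et(0°)/Br(0°) eclipsed 2.6; H(120°)/OH(120°) eclipsed 1.4; iPr(240°)/H(240°) eclipsed 2.3 → 6.3 kcal/mol.
OH at 180° (staggered): Et(0°)/Br(60°) gauche 0.8; iPr(240°)/OH(180°) gauche 1.0 → 1.8 kcal/mol.
OH at 240° (eclipsed): Et(0°)/H(0°) eclipsed 1.6; H(120°)/Br(120°) eclipsed 1.5; iPr(240°)/OH(240°) eclipsed 3.1 → 6.2 kcal/mol.
OH at 300° (staggered): Et(0°)/OH(300°) gauche 0.7; iPr(240°)/OH(300°) gauche 1.0; iPr(240°)/Br(180°) gauche 1.0 → 2.7 kcal/mol.
The maximum (7.0 kcal/mol) occurs with OH at 0°.

0°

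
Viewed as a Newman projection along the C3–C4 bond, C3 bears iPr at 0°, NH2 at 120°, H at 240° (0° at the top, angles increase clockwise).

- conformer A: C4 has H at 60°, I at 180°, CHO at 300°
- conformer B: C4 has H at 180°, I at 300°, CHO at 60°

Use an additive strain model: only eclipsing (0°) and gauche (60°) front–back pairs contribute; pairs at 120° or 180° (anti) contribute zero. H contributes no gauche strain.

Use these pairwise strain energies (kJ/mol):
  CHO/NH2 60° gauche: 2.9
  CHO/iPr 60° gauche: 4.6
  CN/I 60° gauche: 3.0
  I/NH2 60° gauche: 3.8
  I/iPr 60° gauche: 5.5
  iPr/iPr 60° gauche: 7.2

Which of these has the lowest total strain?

A is staggered. iPr at 0° is gauche with CHO at 300° (4.6); NH2 at 120° is gauche with I at 180° (3.8). Total 8.4 kJ/mol.
B is staggered. iPr at 0° is gauche with I at 300° (5.5); iPr at 0° is gauche with CHO at 60° (4.6); NH2 at 120° is gauche with CHO at 60° (2.9). Total 13.0 kJ/mol.
A has the lowest total (8.4 kJ/mol).

A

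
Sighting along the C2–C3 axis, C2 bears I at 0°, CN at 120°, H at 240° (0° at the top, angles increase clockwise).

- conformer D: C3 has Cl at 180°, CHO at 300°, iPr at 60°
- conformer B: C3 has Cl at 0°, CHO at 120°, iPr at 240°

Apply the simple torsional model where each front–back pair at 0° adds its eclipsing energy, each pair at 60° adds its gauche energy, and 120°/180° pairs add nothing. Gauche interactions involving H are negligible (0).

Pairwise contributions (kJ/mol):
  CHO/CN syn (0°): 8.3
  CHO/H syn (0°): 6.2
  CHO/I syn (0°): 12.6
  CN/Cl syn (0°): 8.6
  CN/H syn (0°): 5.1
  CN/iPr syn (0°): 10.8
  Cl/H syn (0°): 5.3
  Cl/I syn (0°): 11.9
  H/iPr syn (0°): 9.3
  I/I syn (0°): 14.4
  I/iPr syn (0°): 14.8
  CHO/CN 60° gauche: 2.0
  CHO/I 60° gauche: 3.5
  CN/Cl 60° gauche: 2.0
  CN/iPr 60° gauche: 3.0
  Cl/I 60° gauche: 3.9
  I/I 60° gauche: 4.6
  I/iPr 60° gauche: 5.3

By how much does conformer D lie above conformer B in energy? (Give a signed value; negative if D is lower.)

D (staggered): I–CHO gauche, I–iPr gauche, CN–Cl gauche, CN–iPr gauche; 3.5 + 5.3 + 2.0 + 3.0 = 13.8 kJ/mol.
B (eclipsed): I–Cl eclipsed, CN–CHO eclipsed, H–iPr eclipsed; 11.9 + 8.3 + 9.3 = 29.5 kJ/mol.
E(D) − E(B) = 13.8 − 29.5 = -15.7 kJ/mol.

-15.7 kJ/mol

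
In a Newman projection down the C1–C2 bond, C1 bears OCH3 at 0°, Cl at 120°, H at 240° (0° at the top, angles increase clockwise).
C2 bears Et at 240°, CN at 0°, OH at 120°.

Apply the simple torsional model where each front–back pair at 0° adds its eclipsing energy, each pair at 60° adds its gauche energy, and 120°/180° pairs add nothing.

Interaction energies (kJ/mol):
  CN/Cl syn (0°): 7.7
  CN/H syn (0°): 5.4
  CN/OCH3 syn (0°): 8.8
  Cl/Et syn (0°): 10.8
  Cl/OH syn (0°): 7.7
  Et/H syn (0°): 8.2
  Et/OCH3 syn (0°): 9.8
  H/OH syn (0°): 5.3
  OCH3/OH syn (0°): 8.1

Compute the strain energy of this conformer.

This conformer (eclipsed): OCH3(0°)/CN(0°) eclipsed 8.8; Cl(120°)/OH(120°) eclipsed 7.7; H(240°)/Et(240°) eclipsed 8.2 → 24.7 kJ/mol.

24.7 kJ/mol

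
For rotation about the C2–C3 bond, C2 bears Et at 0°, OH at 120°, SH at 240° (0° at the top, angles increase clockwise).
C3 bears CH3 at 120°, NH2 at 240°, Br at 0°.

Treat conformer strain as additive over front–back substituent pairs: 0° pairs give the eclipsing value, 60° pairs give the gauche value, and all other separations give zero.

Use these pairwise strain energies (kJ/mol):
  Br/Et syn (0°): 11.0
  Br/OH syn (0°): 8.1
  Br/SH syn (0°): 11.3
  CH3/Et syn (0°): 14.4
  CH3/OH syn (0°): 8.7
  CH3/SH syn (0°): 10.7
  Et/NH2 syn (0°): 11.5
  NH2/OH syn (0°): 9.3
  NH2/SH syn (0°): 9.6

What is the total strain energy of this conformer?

This conformer is eclipsed. Et at 0° is eclipsed with Br at 0° (11.0); OH at 120° is eclipsed with CH3 at 120° (8.7); SH at 240° is eclipsed with NH2 at 240° (9.6). Total 29.3 kJ/mol.

29.3 kJ/mol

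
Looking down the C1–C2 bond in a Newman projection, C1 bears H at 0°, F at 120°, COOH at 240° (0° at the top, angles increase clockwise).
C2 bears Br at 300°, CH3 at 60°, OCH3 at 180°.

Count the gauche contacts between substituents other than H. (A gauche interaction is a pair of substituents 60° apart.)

4

Non-H gauche pairs: F(120°)/CH3(60°); F(120°)/OCH3(180°); COOH(240°)/Br(300°); COOH(240°)/OCH3(180°) — 4 interactions.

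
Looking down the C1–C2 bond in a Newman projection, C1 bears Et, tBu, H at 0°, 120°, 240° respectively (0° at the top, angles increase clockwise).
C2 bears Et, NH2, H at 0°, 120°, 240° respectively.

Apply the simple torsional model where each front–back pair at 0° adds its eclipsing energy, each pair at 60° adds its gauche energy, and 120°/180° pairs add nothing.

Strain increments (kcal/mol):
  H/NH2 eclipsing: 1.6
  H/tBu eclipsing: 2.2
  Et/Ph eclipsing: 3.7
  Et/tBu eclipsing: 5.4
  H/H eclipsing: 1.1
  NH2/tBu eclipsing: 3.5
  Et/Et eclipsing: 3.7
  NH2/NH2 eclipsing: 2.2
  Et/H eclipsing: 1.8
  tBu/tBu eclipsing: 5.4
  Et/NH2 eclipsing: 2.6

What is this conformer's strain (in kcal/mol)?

8.3 kcal/mol

This conformer is eclipsed. Et at 0° is eclipsed with Et at 0° (3.7); tBu at 120° is eclipsed with NH2 at 120° (3.5); H at 240° is eclipsed with H at 240° (1.1). Total 8.3 kcal/mol.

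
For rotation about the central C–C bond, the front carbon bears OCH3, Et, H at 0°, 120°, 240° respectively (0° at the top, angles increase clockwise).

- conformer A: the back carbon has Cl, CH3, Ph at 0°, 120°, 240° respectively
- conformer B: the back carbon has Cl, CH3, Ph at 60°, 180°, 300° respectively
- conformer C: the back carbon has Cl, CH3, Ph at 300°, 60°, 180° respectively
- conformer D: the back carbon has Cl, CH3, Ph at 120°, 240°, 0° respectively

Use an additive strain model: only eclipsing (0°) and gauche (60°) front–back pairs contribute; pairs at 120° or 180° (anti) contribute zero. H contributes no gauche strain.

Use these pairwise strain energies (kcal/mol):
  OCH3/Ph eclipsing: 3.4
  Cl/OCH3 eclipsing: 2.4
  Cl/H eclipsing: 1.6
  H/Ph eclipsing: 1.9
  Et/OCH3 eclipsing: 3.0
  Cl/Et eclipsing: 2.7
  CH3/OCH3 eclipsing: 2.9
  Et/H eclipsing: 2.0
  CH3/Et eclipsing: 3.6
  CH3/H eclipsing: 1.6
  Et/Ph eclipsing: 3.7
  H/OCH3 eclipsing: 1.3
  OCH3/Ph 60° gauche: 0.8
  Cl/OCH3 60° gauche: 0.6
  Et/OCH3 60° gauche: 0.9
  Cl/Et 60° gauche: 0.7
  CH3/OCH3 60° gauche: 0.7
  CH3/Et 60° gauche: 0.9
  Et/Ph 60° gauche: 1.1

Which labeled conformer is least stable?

A (eclipsed): OCH3(0°)/Cl(0°) eclipsed 2.4; Et(120°)/CH3(120°) eclipsed 3.6; H(240°)/Ph(240°) eclipsed 1.9 → 7.9 kcal/mol.
B (staggered): OCH3(0°)/Cl(60°) gauche 0.6; OCH3(0°)/Ph(300°) gauche 0.8; Et(120°)/Cl(60°) gauche 0.7; Et(120°)/CH3(180°) gauche 0.9 → 3.0 kcal/mol.
C (staggered): OCH3(0°)/Cl(300°) gauche 0.6; OCH3(0°)/CH3(60°) gauche 0.7; Et(120°)/CH3(60°) gauche 0.9; Et(120°)/Ph(180°) gauche 1.1 → 3.3 kcal/mol.
D (eclipsed): OCH3(0°)/Ph(0°) eclipsed 3.4; Et(120°)/Cl(120°) eclipsed 2.7; H(240°)/CH3(240°) eclipsed 1.6 → 7.7 kcal/mol.
A has the highest total (7.9 kcal/mol).

A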